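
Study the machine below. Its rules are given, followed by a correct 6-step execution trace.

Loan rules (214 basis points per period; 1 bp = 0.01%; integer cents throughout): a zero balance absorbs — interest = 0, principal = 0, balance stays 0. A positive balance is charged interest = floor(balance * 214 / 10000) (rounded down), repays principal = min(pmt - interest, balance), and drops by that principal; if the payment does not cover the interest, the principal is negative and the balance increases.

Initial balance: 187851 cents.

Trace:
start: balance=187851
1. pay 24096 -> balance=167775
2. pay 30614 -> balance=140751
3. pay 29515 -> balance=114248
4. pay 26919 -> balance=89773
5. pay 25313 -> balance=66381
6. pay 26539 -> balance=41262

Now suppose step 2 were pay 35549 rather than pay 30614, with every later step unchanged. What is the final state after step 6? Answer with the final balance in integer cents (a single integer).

35891

(re-executing from step 2 with the substitution; state before step 2: balance=167775)
2. pay 35549 -> balance=135816
3. pay 29515 -> balance=109207
4. pay 26919 -> balance=84625
5. pay 25313 -> balance=61122
6. pay 26539 -> balance=35891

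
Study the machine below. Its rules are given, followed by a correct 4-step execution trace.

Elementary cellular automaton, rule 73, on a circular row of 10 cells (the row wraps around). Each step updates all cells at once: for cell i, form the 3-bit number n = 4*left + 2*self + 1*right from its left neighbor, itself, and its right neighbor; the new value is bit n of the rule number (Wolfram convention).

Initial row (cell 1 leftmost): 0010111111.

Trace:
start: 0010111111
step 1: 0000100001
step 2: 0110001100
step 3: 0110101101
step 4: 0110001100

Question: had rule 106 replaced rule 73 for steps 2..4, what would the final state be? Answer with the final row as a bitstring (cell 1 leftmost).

(re-executing steps 2..4 under rule 106; state before step 2: 0000100001)
step 2: 0001000010
step 3: 0010000100
step 4: 0100001000

0100001000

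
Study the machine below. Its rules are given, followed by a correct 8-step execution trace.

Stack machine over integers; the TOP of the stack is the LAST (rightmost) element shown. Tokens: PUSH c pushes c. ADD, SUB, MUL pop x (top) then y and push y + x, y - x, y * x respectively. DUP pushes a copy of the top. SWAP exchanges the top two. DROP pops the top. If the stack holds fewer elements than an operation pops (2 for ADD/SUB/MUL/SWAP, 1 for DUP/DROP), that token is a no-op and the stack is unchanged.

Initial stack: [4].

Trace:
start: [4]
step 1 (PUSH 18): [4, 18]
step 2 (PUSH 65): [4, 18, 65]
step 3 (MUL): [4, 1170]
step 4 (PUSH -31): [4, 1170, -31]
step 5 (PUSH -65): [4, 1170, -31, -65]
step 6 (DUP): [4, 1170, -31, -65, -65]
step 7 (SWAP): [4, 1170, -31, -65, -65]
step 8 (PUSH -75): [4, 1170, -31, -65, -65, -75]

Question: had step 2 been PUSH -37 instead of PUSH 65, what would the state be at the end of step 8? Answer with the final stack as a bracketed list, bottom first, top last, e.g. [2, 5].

(re-executing from step 2 with the substitution; state before step 2: [4, 18])
step 2 (PUSH -37): [4, 18, -37]
step 3 (MUL): [4, -666]
step 4 (PUSH -31): [4, -666, -31]
step 5 (PUSH -65): [4, -666, -31, -65]
step 6 (DUP): [4, -666, -31, -65, -65]
step 7 (SWAP): [4, -666, -31, -65, -65]
step 8 (PUSH -75): [4, -666, -31, -65, -65, -75]

[4, -666, -31, -65, -65, -75]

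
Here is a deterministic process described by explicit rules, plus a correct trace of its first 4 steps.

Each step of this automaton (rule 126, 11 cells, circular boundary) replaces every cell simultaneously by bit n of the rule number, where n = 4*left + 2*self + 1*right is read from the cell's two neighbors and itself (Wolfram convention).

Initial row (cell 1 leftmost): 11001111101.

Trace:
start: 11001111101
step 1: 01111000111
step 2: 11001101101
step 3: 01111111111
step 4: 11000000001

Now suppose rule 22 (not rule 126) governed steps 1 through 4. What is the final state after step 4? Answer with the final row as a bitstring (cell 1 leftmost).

00000010001

(re-executing steps 1..4 under rule 22; state before step 1: 11001111101)
step 1: 00110000000
step 2: 01001000000
step 3: 11111100000
step 4: 00000010001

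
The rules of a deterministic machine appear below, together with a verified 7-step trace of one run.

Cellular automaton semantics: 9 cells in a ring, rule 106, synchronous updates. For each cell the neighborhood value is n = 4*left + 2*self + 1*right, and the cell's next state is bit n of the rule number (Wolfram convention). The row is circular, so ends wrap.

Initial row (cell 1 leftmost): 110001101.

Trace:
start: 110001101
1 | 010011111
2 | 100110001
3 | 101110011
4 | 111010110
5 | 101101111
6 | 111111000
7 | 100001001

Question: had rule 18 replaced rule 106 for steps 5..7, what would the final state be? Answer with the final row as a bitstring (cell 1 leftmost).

000000000

(re-executing steps 5..7 under rule 18; state before step 5: 111010110)
5 | 000000000
6 | 000000000
7 | 000000000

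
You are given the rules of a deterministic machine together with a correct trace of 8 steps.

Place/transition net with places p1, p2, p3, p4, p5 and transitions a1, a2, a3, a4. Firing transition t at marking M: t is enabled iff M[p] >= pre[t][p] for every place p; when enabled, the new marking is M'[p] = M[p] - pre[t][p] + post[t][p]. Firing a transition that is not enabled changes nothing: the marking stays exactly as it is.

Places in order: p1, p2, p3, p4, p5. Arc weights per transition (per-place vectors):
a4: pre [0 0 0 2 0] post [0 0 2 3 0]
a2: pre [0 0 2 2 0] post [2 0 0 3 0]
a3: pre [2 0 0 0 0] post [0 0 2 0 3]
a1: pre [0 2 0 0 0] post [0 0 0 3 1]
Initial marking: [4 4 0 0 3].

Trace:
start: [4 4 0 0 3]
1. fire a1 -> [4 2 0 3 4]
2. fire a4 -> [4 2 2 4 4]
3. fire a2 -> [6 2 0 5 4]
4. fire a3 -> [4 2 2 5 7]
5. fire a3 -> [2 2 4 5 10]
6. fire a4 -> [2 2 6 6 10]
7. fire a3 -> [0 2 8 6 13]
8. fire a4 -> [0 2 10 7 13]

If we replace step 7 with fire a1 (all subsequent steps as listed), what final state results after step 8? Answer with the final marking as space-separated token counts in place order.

2 0 8 10 11

(re-executing from step 7 with the substitution; state before step 7: [2 2 6 6 10])
7. fire a1 -> [2 0 6 9 11]
8. fire a4 -> [2 0 8 10 11]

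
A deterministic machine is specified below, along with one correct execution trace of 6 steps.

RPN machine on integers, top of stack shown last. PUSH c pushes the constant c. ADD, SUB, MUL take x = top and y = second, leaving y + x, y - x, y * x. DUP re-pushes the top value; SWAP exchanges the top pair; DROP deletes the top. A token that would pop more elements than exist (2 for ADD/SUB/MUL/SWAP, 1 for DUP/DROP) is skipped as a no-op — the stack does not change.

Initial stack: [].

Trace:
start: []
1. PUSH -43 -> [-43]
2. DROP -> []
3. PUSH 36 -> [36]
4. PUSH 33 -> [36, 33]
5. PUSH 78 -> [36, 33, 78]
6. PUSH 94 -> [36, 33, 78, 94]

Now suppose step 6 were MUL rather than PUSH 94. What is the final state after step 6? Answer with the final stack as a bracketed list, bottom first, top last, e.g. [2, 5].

(re-executing from step 6 with the substitution; state before step 6: [36, 33, 78])
6. MUL -> [36, 2574]

[36, 2574]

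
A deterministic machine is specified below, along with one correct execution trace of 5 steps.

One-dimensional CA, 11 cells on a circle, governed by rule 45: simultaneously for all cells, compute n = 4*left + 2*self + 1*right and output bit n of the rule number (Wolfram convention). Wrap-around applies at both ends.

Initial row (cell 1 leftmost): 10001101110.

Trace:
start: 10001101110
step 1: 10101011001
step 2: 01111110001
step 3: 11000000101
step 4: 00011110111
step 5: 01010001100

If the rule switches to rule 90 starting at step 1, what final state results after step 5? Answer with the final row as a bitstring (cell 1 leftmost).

01110001011

(re-executing steps 1..5 under rule 90; state before step 1: 10001101110)
step 1: 01011101010
step 2: 10010100001
step 3: 11100010011
step 4: 00110101110
step 5: 01110001011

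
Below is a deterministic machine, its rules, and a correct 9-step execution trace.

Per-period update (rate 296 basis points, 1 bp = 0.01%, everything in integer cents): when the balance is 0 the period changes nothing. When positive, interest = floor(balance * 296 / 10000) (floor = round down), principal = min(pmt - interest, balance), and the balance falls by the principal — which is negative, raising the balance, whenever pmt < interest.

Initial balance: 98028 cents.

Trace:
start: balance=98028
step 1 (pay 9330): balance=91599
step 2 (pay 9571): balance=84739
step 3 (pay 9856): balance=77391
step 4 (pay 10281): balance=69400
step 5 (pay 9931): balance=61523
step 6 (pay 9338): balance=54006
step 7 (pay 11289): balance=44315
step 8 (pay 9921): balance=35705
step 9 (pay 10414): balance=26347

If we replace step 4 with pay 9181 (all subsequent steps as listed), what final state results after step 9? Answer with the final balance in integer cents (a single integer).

27620

(re-executing from step 4 with the substitution; state before step 4: balance=77391)
step 4 (pay 9181): balance=70500
step 5 (pay 9931): balance=62655
step 6 (pay 9338): balance=55171
step 7 (pay 11289): balance=45515
step 8 (pay 9921): balance=36941
step 9 (pay 10414): balance=27620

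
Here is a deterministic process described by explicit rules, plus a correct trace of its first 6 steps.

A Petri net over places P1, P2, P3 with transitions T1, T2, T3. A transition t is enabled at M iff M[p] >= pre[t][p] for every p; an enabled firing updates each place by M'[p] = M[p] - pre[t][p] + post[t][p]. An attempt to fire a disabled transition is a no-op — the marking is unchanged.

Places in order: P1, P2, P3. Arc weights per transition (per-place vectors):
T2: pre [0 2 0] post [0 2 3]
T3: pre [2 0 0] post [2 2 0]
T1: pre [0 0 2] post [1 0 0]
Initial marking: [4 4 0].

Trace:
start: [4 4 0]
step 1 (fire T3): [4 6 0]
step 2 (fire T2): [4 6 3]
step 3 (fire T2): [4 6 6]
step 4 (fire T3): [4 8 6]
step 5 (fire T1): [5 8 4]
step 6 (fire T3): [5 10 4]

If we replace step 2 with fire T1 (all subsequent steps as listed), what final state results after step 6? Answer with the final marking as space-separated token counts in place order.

(re-executing from step 2 with the substitution; state before step 2: [4 6 0])
step 2 (fire T1): [4 6 0]
step 3 (fire T2): [4 6 3]
step 4 (fire T3): [4 8 3]
step 5 (fire T1): [5 8 1]
step 6 (fire T3): [5 10 1]

5 10 1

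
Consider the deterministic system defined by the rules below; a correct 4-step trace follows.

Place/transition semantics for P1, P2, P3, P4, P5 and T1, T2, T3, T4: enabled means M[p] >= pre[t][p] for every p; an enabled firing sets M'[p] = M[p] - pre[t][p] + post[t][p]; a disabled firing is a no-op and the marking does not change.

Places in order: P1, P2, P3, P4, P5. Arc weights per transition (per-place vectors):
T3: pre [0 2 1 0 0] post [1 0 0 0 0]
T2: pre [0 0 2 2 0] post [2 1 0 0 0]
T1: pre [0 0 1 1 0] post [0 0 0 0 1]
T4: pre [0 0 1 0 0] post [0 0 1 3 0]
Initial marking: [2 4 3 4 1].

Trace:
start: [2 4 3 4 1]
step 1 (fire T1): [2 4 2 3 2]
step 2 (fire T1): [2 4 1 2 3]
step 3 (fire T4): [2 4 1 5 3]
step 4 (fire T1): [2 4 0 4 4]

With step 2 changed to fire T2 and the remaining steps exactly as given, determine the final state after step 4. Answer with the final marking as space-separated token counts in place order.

(re-executing from step 2 with the substitution; state before step 2: [2 4 2 3 2])
step 2 (fire T2): [4 5 0 1 2]
step 3 (fire T4): [4 5 0 1 2]
step 4 (fire T1): [4 5 0 1 2]

4 5 0 1 2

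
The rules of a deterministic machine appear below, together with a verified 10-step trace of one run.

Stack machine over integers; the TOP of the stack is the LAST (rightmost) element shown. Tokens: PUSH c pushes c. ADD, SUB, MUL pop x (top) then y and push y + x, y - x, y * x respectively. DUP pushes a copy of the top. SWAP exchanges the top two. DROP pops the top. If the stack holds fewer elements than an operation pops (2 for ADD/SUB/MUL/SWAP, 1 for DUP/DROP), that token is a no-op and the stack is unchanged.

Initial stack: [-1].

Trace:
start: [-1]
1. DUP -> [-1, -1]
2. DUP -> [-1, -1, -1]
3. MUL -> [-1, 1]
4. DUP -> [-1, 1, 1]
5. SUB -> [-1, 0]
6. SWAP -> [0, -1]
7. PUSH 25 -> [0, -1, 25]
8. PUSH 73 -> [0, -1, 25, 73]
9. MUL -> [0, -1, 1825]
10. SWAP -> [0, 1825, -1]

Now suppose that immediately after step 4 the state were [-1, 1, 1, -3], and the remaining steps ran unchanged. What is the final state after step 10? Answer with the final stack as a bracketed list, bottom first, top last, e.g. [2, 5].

[-1, 4, 1825, 1]

state after step 4 := [-1, 1, 1, -3]
5. SUB -> [-1, 1, 4]
6. SWAP -> [-1, 4, 1]
7. PUSH 25 -> [-1, 4, 1, 25]
8. PUSH 73 -> [-1, 4, 1, 25, 73]
9. MUL -> [-1, 4, 1, 1825]
10. SWAP -> [-1, 4, 1825, 1]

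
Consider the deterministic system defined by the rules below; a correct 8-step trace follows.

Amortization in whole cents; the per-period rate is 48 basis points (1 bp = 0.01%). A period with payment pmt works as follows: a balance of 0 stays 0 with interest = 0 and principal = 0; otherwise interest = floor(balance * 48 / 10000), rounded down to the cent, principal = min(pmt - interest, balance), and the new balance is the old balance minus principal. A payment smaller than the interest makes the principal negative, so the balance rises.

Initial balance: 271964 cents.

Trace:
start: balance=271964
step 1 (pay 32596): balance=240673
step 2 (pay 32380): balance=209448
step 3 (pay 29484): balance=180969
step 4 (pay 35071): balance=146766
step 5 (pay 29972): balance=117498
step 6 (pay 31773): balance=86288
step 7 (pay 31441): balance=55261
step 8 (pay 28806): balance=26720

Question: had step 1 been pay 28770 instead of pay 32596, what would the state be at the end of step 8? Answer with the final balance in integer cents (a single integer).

(re-executing from step 1 with the substitution; state before step 1: balance=271964)
step 1 (pay 28770): balance=244499
step 2 (pay 32380): balance=213292
step 3 (pay 29484): balance=184831
step 4 (pay 35071): balance=150647
step 5 (pay 29972): balance=121398
step 6 (pay 31773): balance=90207
step 7 (pay 31441): balance=59198
step 8 (pay 28806): balance=30676

30676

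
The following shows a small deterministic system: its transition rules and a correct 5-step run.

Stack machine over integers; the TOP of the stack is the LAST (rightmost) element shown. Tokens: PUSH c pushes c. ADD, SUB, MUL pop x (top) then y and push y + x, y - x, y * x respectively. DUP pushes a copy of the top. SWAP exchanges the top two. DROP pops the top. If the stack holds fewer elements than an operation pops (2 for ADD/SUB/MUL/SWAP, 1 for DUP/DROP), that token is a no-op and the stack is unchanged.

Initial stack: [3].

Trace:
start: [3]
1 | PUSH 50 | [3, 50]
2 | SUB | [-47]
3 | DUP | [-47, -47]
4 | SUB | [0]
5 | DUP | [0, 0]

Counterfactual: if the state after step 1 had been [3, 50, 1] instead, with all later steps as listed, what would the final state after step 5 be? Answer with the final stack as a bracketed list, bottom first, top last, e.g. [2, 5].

[3, 0, 0]

state after step 1 := [3, 50, 1]
2 | SUB | [3, 49]
3 | DUP | [3, 49, 49]
4 | SUB | [3, 0]
5 | DUP | [3, 0, 0]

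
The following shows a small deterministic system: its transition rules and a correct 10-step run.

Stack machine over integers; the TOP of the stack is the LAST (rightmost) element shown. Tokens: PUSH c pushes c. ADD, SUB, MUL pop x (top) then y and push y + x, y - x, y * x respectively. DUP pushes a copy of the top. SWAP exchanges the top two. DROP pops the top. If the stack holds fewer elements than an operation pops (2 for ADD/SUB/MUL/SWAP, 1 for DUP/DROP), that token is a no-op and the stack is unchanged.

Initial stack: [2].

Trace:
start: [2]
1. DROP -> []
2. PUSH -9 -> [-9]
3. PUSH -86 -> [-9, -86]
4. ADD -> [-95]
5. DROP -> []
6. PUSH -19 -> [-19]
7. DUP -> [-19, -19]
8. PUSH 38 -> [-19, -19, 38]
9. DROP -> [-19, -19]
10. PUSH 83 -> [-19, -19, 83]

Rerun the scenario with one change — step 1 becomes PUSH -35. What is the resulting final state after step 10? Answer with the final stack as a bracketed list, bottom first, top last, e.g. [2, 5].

[2, -35, -19, -19, 83]

(re-executing from step 1 with the substitution; state before step 1: [2])
1. PUSH -35 -> [2, -35]
2. PUSH -9 -> [2, -35, -9]
3. PUSH -86 -> [2, -35, -9, -86]
4. ADD -> [2, -35, -95]
5. DROP -> [2, -35]
6. PUSH -19 -> [2, -35, -19]
7. DUP -> [2, -35, -19, -19]
8. PUSH 38 -> [2, -35, -19, -19, 38]
9. DROP -> [2, -35, -19, -19]
10. PUSH 83 -> [2, -35, -19, -19, 83]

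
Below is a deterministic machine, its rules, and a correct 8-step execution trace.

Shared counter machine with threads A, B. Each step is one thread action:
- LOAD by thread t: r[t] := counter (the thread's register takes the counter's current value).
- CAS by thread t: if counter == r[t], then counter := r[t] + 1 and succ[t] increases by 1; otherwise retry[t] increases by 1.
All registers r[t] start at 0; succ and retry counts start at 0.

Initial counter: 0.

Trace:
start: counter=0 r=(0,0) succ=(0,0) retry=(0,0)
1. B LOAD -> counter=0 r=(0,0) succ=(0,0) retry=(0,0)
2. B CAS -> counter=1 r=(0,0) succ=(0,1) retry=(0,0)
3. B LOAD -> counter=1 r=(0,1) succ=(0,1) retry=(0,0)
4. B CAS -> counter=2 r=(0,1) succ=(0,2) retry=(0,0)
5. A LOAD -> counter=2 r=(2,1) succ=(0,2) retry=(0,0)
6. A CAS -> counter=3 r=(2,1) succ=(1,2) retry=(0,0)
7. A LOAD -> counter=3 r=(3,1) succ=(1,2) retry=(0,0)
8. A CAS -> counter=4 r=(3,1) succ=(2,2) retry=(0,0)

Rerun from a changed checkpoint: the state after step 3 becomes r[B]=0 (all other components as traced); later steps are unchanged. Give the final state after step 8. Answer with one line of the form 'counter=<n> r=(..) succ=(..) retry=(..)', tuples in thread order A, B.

counter=3 r=(2,0) succ=(2,1) retry=(0,1)

state after step 3 := counter=1 r=(0,0) succ=(0,1) retry=(0,0)
4. B CAS -> counter=1 r=(0,0) succ=(0,1) retry=(0,1)
5. A LOAD -> counter=1 r=(1,0) succ=(0,1) retry=(0,1)
6. A CAS -> counter=2 r=(1,0) succ=(1,1) retry=(0,1)
7. A LOAD -> counter=2 r=(2,0) succ=(1,1) retry=(0,1)
8. A CAS -> counter=3 r=(2,0) succ=(2,1) retry=(0,1)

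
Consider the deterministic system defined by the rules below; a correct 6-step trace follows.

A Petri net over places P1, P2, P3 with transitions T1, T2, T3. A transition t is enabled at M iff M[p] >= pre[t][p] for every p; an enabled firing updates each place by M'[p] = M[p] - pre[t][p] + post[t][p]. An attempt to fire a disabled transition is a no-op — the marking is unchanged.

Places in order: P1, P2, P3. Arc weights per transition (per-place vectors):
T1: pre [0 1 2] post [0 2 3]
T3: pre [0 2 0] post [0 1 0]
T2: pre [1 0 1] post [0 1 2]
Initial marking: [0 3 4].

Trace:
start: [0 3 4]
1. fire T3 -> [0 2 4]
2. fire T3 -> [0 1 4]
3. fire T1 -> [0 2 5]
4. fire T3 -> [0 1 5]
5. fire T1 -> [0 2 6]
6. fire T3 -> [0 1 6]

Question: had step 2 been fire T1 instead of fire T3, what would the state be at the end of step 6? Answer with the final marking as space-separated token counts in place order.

0 3 7

(re-executing from step 2 with the substitution; state before step 2: [0 2 4])
2. fire T1 -> [0 3 5]
3. fire T1 -> [0 4 6]
4. fire T3 -> [0 3 6]
5. fire T1 -> [0 4 7]
6. fire T3 -> [0 3 7]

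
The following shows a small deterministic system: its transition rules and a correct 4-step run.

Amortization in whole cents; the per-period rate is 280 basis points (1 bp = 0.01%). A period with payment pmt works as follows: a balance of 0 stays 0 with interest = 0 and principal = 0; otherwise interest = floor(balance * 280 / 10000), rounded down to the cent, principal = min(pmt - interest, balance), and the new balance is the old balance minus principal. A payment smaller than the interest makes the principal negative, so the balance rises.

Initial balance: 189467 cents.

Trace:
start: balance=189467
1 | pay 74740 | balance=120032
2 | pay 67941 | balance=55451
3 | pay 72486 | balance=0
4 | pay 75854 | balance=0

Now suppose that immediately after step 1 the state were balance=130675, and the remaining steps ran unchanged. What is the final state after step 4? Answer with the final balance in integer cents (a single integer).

0

state after step 1 := balance=130675
2 | pay 67941 | balance=66392
3 | pay 72486 | balance=0
4 | pay 75854 | balance=0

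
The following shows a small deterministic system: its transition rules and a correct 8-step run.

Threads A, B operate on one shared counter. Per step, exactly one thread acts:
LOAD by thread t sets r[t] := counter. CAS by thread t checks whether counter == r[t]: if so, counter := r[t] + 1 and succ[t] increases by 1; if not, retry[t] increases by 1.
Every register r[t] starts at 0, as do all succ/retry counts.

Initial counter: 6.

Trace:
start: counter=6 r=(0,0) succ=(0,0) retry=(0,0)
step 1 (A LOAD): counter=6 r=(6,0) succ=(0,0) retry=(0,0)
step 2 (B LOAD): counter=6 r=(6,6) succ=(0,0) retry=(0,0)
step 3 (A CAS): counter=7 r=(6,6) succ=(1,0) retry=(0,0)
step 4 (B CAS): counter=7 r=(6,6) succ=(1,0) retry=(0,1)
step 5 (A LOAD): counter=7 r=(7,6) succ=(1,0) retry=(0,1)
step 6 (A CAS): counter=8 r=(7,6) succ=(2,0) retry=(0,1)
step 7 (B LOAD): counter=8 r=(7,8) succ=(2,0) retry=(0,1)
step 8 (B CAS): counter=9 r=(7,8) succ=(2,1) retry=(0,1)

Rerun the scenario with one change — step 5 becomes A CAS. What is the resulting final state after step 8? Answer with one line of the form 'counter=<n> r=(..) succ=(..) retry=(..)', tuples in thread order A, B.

counter=8 r=(6,7) succ=(1,1) retry=(2,1)

(re-executing from step 5 with the substitution; state before step 5: counter=7 r=(6,6) succ=(1,0) retry=(0,1))
step 5 (A CAS): counter=7 r=(6,6) succ=(1,0) retry=(1,1)
step 6 (A CAS): counter=7 r=(6,6) succ=(1,0) retry=(2,1)
step 7 (B LOAD): counter=7 r=(6,7) succ=(1,0) retry=(2,1)
step 8 (B CAS): counter=8 r=(6,7) succ=(1,1) retry=(2,1)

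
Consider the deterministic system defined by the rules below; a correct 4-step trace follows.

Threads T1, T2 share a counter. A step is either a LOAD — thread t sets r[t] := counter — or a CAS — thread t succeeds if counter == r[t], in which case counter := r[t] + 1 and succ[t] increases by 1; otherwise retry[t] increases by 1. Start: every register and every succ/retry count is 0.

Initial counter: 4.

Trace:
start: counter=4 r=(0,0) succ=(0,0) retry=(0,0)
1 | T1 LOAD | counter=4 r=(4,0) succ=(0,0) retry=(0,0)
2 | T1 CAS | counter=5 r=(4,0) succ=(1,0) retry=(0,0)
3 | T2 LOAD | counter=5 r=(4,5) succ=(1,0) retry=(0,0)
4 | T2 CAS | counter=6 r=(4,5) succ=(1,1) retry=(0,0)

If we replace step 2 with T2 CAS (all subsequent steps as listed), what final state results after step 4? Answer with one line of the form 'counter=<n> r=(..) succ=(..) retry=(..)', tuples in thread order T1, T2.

(re-executing from step 2 with the substitution; state before step 2: counter=4 r=(4,0) succ=(0,0) retry=(0,0))
2 | T2 CAS | counter=4 r=(4,0) succ=(0,0) retry=(0,1)
3 | T2 LOAD | counter=4 r=(4,4) succ=(0,0) retry=(0,1)
4 | T2 CAS | counter=5 r=(4,4) succ=(0,1) retry=(0,1)

counter=5 r=(4,4) succ=(0,1) retry=(0,1)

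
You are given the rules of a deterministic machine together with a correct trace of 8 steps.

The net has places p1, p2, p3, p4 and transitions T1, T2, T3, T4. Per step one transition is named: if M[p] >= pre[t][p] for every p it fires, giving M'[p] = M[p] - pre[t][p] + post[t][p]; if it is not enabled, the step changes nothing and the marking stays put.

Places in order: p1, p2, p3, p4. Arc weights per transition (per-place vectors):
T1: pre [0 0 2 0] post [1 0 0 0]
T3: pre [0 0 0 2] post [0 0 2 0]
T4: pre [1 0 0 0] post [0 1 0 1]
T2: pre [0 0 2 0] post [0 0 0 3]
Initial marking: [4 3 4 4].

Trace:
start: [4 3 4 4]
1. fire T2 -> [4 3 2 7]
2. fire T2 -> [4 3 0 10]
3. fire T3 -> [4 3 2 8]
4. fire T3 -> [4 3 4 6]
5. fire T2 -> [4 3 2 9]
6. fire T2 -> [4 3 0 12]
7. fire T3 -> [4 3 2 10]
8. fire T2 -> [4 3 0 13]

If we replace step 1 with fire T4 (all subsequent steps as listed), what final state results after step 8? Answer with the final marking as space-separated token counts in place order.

(re-executing from step 1 with the substitution; state before step 1: [4 3 4 4])
1. fire T4 -> [3 4 4 5]
2. fire T2 -> [3 4 2 8]
3. fire T3 -> [3 4 4 6]
4. fire T3 -> [3 4 6 4]
5. fire T2 -> [3 4 4 7]
6. fire T2 -> [3 4 2 10]
7. fire T3 -> [3 4 4 8]
8. fire T2 -> [3 4 2 11]

3 4 2 11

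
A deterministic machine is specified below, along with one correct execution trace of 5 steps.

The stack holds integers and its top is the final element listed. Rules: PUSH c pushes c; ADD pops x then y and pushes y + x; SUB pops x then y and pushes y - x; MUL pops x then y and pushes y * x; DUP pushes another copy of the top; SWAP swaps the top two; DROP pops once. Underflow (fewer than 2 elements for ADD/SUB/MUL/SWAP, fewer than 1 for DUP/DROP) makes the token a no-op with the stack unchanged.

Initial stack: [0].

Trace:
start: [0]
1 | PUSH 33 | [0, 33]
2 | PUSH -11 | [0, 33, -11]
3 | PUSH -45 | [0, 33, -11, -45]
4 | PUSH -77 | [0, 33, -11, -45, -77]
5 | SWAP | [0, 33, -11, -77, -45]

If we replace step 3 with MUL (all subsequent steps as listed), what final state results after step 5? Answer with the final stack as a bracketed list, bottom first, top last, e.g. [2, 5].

(re-executing from step 3 with the substitution; state before step 3: [0, 33, -11])
3 | MUL | [0, -363]
4 | PUSH -77 | [0, -363, -77]
5 | SWAP | [0, -77, -363]

[0, -77, -363]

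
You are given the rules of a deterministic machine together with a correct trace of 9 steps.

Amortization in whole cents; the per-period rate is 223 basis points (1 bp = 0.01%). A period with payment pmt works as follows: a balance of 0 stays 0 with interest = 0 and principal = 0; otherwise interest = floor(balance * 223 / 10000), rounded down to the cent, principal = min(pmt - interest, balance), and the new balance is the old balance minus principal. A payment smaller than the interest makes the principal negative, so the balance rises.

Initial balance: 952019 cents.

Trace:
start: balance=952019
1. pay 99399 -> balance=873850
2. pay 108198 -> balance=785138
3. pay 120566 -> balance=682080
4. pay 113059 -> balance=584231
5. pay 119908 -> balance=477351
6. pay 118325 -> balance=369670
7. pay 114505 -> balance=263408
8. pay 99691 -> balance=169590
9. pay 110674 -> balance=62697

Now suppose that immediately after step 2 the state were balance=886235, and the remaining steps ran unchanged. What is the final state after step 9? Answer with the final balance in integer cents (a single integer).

state after step 2 := balance=886235
3. pay 120566 -> balance=785432
4. pay 113059 -> balance=689888
5. pay 119908 -> balance=585364
6. pay 118325 -> balance=480092
7. pay 114505 -> balance=376293
8. pay 99691 -> balance=284993
9. pay 110674 -> balance=180674

180674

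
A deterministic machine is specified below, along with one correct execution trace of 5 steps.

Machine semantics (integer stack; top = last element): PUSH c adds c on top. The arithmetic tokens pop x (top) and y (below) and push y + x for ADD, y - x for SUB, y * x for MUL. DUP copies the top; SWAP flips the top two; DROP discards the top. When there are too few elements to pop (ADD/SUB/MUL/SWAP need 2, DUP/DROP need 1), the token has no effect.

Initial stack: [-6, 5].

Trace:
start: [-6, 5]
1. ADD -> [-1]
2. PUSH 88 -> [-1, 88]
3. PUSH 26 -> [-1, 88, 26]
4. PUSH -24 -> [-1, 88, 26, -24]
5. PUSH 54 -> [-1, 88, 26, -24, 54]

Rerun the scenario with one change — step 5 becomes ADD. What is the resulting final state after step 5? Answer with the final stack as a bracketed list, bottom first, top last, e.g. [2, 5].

[-1, 88, 2]

(re-executing from step 5 with the substitution; state before step 5: [-1, 88, 26, -24])
5. ADD -> [-1, 88, 2]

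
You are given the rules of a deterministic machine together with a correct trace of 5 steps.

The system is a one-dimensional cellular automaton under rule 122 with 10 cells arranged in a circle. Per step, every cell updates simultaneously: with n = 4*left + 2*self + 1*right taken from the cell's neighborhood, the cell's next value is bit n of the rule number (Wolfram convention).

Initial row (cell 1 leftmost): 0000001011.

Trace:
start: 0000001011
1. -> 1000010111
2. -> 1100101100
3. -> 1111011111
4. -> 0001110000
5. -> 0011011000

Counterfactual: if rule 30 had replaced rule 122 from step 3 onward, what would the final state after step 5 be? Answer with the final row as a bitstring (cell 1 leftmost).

(re-executing steps 3..5 under rule 30; state before step 3: 1100101100)
3. -> 1011101011
4. -> 0010001010
5. -> 0111011011

0111011011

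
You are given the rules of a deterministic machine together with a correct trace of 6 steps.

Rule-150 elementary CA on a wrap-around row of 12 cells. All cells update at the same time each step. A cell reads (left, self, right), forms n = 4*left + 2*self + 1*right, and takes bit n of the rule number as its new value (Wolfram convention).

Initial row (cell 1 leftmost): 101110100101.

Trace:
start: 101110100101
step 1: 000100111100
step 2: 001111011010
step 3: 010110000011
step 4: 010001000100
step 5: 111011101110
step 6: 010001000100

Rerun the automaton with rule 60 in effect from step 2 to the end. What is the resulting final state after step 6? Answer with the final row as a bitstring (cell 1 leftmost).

001110111000

(re-executing steps 2..6 under rule 60; state before step 2: 000100111100)
step 2: 000110100010
step 3: 000101110011
step 4: 100111001010
step 5: 110100101111
step 6: 001110111000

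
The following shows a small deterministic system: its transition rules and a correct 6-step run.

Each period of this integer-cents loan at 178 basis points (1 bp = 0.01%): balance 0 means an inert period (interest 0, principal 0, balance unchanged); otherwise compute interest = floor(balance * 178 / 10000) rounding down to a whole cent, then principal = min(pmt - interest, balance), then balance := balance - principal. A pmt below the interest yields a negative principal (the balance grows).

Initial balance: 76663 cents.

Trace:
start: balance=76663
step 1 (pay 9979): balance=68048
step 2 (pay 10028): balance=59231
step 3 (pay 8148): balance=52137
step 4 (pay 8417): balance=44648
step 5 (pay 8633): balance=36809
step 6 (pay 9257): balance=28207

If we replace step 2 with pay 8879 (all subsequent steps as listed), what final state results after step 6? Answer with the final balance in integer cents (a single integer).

(re-executing from step 2 with the substitution; state before step 2: balance=68048)
step 2 (pay 8879): balance=60380
step 3 (pay 8148): balance=53306
step 4 (pay 8417): balance=45837
step 5 (pay 8633): balance=38019
step 6 (pay 9257): balance=29438

29438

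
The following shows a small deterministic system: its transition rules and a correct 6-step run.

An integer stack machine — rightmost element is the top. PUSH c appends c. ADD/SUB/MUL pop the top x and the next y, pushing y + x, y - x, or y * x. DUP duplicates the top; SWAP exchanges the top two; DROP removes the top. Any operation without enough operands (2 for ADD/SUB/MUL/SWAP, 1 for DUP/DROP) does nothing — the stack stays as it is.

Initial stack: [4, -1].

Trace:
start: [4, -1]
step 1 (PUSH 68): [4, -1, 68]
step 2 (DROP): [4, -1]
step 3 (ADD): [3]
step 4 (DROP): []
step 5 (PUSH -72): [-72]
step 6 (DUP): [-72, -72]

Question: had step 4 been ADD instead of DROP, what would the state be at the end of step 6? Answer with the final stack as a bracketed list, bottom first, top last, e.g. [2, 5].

(re-executing from step 4 with the substitution; state before step 4: [3])
step 4 (ADD): [3]
step 5 (PUSH -72): [3, -72]
step 6 (DUP): [3, -72, -72]

[3, -72, -72]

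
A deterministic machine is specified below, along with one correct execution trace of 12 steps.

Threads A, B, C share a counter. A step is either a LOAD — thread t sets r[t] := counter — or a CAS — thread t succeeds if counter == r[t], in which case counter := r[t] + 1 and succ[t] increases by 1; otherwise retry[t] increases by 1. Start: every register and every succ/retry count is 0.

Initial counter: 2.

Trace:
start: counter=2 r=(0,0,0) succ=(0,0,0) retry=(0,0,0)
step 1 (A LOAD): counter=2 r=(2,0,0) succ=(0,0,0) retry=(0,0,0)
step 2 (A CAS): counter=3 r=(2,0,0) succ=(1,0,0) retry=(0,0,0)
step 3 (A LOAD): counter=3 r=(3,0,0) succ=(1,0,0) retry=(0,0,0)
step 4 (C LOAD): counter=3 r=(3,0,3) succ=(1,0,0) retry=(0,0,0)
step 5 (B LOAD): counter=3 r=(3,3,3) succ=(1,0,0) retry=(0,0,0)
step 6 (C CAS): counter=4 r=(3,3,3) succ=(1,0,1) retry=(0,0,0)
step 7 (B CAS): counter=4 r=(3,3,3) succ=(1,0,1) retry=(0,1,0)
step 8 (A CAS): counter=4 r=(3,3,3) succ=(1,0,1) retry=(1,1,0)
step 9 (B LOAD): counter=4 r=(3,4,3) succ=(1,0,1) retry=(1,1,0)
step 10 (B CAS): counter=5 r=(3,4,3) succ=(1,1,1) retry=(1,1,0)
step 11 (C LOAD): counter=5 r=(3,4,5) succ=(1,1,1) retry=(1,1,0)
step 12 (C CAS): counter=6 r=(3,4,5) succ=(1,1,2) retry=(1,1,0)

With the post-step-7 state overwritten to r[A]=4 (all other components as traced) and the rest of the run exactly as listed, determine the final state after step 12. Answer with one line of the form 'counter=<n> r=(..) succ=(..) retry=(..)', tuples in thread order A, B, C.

counter=7 r=(4,5,6) succ=(2,1,2) retry=(0,1,0)

state after step 7 := counter=4 r=(4,3,3) succ=(1,0,1) retry=(0,1,0)
step 8 (A CAS): counter=5 r=(4,3,3) succ=(2,0,1) retry=(0,1,0)
step 9 (B LOAD): counter=5 r=(4,5,3) succ=(2,0,1) retry=(0,1,0)
step 10 (B CAS): counter=6 r=(4,5,3) succ=(2,1,1) retry=(0,1,0)
step 11 (C LOAD): counter=6 r=(4,5,6) succ=(2,1,1) retry=(0,1,0)
step 12 (C CAS): counter=7 r=(4,5,6) succ=(2,1,2) retry=(0,1,0)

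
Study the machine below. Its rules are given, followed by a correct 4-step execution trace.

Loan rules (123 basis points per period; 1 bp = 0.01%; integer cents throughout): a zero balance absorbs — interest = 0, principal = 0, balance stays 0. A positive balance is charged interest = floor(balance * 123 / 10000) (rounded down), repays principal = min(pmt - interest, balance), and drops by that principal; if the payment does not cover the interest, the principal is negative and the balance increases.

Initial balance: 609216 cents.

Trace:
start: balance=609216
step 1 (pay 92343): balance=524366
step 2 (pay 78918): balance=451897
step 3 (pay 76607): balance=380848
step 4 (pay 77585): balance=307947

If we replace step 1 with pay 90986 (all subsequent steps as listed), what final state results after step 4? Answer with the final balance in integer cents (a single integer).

309355

(re-executing from step 1 with the substitution; state before step 1: balance=609216)
step 1 (pay 90986): balance=525723
step 2 (pay 78918): balance=453271
step 3 (pay 76607): balance=382239
step 4 (pay 77585): balance=309355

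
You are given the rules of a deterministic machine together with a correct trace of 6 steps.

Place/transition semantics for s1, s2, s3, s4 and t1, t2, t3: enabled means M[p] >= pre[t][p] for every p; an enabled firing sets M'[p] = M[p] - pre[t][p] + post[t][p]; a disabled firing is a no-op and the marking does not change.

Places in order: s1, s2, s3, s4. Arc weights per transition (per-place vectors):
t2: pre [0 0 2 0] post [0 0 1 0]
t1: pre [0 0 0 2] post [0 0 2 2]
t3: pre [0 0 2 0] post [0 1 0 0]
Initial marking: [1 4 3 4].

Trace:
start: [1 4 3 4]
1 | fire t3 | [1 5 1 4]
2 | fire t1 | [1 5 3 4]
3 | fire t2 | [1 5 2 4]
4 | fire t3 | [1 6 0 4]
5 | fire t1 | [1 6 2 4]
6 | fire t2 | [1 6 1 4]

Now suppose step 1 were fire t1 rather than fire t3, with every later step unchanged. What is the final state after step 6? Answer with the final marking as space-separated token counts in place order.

(re-executing from step 1 with the substitution; state before step 1: [1 4 3 4])
1 | fire t1 | [1 4 5 4]
2 | fire t1 | [1 4 7 4]
3 | fire t2 | [1 4 6 4]
4 | fire t3 | [1 5 4 4]
5 | fire t1 | [1 5 6 4]
6 | fire t2 | [1 5 5 4]

1 5 5 4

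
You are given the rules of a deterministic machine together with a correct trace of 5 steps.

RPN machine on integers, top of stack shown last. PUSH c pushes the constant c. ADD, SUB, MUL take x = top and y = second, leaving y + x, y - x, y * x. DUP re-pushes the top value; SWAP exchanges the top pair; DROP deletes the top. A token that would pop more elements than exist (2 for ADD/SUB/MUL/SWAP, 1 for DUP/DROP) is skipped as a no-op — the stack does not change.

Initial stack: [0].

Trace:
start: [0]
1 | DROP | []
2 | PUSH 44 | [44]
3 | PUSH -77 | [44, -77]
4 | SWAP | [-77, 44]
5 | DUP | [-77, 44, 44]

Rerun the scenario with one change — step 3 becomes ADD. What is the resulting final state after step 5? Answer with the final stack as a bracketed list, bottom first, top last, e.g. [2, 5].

(re-executing from step 3 with the substitution; state before step 3: [44])
3 | ADD | [44]
4 | SWAP | [44]
5 | DUP | [44, 44]

[44, 44]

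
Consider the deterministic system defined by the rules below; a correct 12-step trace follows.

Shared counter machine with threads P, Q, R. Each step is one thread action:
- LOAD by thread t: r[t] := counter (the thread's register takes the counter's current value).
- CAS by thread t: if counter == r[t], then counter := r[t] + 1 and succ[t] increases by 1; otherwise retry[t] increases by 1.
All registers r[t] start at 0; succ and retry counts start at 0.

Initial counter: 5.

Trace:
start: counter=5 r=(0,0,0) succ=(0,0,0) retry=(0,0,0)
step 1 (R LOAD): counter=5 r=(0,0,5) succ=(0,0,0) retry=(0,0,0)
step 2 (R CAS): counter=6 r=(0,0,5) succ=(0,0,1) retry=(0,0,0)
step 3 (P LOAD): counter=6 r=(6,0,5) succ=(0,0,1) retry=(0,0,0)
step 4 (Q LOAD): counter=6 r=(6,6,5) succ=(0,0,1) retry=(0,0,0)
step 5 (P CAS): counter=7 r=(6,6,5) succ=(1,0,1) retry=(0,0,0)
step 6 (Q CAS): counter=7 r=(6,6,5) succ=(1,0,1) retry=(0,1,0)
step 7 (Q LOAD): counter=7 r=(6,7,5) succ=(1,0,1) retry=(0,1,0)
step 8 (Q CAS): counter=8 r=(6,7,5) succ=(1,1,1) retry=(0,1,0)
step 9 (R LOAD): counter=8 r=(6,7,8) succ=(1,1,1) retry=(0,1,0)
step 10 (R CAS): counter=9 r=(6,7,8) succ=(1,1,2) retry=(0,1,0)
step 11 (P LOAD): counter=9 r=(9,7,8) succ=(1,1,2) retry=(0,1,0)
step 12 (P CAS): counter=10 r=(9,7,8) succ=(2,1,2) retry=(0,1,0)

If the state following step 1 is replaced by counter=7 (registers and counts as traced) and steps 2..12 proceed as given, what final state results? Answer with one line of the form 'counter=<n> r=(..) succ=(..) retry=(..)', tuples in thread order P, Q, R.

state after step 1 := counter=7 r=(0,0,5) succ=(0,0,0) retry=(0,0,0)
step 2 (R CAS): counter=7 r=(0,0,5) succ=(0,0,0) retry=(0,0,1)
step 3 (P LOAD): counter=7 r=(7,0,5) succ=(0,0,0) retry=(0,0,1)
step 4 (Q LOAD): counter=7 r=(7,7,5) succ=(0,0,0) retry=(0,0,1)
step 5 (P CAS): counter=8 r=(7,7,5) succ=(1,0,0) retry=(0,0,1)
step 6 (Q CAS): counter=8 r=(7,7,5) succ=(1,0,0) retry=(0,1,1)
step 7 (Q LOAD): counter=8 r=(7,8,5) succ=(1,0,0) retry=(0,1,1)
step 8 (Q CAS): counter=9 r=(7,8,5) succ=(1,1,0) retry=(0,1,1)
step 9 (R LOAD): counter=9 r=(7,8,9) succ=(1,1,0) retry=(0,1,1)
step 10 (R CAS): counter=10 r=(7,8,9) succ=(1,1,1) retry=(0,1,1)
step 11 (P LOAD): counter=10 r=(10,8,9) succ=(1,1,1) retry=(0,1,1)
step 12 (P CAS): counter=11 r=(10,8,9) succ=(2,1,1) retry=(0,1,1)

counter=11 r=(10,8,9) succ=(2,1,1) retry=(0,1,1)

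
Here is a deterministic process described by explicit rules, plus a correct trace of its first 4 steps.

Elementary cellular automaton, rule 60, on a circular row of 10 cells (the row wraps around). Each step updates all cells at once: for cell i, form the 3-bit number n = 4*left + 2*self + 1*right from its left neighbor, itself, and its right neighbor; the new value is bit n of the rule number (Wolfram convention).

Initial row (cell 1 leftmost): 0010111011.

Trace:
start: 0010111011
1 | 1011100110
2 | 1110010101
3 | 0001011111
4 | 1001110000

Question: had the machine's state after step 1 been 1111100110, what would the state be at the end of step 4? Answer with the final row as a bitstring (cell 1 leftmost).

state after step 1 := 1111100110
2 | 1000010101
3 | 0100011111
4 | 1110010000

1110010000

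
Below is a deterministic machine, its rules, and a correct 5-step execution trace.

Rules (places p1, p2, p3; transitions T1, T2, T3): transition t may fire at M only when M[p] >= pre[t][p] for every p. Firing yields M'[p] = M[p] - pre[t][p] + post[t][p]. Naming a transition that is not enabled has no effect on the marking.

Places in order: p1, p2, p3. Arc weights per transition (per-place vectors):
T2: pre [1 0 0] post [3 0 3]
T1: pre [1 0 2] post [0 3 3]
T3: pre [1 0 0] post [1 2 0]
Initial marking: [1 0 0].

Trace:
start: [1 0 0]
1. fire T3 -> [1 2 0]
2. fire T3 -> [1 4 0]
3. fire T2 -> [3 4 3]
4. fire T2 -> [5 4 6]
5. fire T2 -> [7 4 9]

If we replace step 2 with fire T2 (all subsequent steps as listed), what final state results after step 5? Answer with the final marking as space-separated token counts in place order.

9 2 12

(re-executing from step 2 with the substitution; state before step 2: [1 2 0])
2. fire T2 -> [3 2 3]
3. fire T2 -> [5 2 6]
4. fire T2 -> [7 2 9]
5. fire T2 -> [9 2 12]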